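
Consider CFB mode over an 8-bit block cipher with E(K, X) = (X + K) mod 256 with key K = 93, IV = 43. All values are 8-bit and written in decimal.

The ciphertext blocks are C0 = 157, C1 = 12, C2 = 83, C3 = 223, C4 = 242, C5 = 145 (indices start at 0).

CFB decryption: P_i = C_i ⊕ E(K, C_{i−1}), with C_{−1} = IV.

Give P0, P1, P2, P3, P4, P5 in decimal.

P0: E(K, 43) = 136; 157 ⊕ 136 = 21.
P1: E(K, 157) = 250; 12 ⊕ 250 = 246.
P2: E(K, 12) = 105; 83 ⊕ 105 = 58.
P3: E(K, 83) = 176; 223 ⊕ 176 = 111.
P4: E(K, 223) = 60; 242 ⊕ 60 = 206.
P5: E(K, 242) = 79; 145 ⊕ 79 = 222.

P0 = 21, P1 = 246, P2 = 58, P3 = 111, P4 = 206, P5 = 222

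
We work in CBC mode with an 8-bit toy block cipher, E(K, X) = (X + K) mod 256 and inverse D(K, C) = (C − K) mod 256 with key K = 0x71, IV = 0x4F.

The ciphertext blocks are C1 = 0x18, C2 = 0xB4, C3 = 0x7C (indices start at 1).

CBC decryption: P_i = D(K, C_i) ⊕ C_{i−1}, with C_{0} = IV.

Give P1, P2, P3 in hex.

P1 = 0xE8, P2 = 0x5B, P3 = 0xBF

P1: D(K, 0x18) = 0xA7; 0xA7 ⊕ 0x4F = 0xE8.
P2: D(K, 0xB4) = 0x43; 0x43 ⊕ 0x18 = 0x5B.
P3: D(K, 0x7C) = 0x0B; 0x0B ⊕ 0xB4 = 0xBF.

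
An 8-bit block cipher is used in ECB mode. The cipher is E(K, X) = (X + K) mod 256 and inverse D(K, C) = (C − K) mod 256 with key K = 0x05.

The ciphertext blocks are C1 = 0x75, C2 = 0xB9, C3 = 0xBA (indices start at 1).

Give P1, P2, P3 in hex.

P1 = 0x70, P2 = 0xB4, P3 = 0xB5

ECB decryption: P_i = D(K, C_i).
P1: D(K, 0x75) = 0x70.
P2: D(K, 0xB9) = 0xB4.
P3: D(K, 0xBA) = 0xB5.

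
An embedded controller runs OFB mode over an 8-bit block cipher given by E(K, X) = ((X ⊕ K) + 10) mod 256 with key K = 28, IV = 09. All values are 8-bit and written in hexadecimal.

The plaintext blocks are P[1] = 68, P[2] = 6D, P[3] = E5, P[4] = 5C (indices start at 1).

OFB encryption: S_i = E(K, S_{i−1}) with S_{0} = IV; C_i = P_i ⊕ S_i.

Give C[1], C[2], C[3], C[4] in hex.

C[1]: S = E(K, 09) = 31; 68 ⊕ 31 = 59.
C[2]: S = E(K, 31) = 29; 6D ⊕ 29 = 44.
C[3]: S = E(K, 29) = 11; E5 ⊕ 11 = F4.
C[4]: S = E(K, 11) = 49; 5C ⊕ 49 = 15.

C[1] = 59, C[2] = 44, C[3] = F4, C[4] = 15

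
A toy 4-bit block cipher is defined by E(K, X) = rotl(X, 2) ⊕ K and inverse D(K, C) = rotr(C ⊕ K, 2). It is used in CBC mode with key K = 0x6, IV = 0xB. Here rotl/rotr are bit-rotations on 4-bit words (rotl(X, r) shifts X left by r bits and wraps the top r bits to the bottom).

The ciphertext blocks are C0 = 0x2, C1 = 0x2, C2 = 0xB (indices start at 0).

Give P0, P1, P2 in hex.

CBC decryption: P_i = D(K, C_i) ⊕ C_{i−1}, with C_{−1} = IV.
P0: D(K, 0x2) = 0x1; 0x1 ⊕ 0xB = 0xA.
P1: D(K, 0x2) = 0x1; 0x1 ⊕ 0x2 = 0x3.
P2: D(K, 0xB) = 0x7; 0x7 ⊕ 0x2 = 0x5.

P0 = 0xA, P1 = 0x3, P2 = 0x5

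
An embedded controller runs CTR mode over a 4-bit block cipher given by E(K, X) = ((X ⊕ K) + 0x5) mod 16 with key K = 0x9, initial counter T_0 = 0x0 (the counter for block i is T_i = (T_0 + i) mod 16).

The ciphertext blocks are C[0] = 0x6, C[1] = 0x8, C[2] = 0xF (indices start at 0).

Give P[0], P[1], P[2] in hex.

CTR decryption: S_i = E(K, T_i) where T_i is the counter for block i; P_i = C_i ⊕ S_i.
P[0]: T = 0x0, S = E(K, T) = 0xE; 0x6 ⊕ 0xE = 0x8.
P[1]: T = 0x1, S = E(K, T) = 0xD; 0x8 ⊕ 0xD = 0x5.
P[2]: T = 0x2, S = E(K, T) = 0x0; 0xF ⊕ 0x0 = 0xF.

P[0] = 0x8, P[1] = 0x5, P[2] = 0xF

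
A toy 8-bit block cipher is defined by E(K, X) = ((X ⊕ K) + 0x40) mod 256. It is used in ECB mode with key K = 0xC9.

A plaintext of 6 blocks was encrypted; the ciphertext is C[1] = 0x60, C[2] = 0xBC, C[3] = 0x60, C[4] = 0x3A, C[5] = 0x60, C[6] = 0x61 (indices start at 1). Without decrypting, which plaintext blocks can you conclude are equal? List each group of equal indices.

ECB encrypts each block independently with the same key, so equal ciphertext blocks imply equal plaintext blocks.
C[1] = C[3] = C[5] = 0x60, so P[1] = P[3] = P[5].

P[1] = P[3] = P[5]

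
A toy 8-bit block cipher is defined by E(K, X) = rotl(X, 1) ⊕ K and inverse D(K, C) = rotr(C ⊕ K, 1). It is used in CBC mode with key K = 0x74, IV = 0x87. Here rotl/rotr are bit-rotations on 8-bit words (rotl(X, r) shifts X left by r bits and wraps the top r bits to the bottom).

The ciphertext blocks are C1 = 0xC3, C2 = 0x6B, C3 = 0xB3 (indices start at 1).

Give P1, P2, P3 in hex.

CBC decryption: P_i = D(K, C_i) ⊕ C_{i−1}, with C_{0} = IV.
P1: D(K, 0xC3) = 0xDB; 0xDB ⊕ 0x87 = 0x5C.
P2: D(K, 0x6B) = 0x8F; 0x8F ⊕ 0xC3 = 0x4C.
P3: D(K, 0xB3) = 0xE3; 0xE3 ⊕ 0x6B = 0x88.

P1 = 0x5C, P2 = 0x4C, P3 = 0x88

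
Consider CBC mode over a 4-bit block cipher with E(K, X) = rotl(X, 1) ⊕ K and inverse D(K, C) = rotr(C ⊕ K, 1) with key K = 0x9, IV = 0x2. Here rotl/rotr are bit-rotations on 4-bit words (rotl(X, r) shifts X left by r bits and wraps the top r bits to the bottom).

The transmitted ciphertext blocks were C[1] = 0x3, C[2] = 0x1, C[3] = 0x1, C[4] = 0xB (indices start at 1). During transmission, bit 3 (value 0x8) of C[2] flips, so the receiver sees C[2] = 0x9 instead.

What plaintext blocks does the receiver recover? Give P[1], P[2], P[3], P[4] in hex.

CBC decryption: P_i = D(K, C_i) ⊕ C_{i−1}, with C_{0} = IV.
Only C[2] changed, to 0x9. In CBC, a change in C_i garbles P_i and flips the same bit in P_{i+1}. Decrypting the received ciphertext:
P[1]: D(K, 0x3) = 0x5; 0x5 ⊕ 0x2 = 0x7.
P[2]: D(K, 0x9) = 0x0; 0x0 ⊕ 0x3 = 0x3.
P[3]: D(K, 0x1) = 0x4; 0x4 ⊕ 0x9 = 0xD.
P[4]: D(K, 0xB) = 0x1; 0x1 ⊕ 0x1 = 0x0.
Blocks that differ from the original plaintext: P[2], P[3].

P[1] = 0x7, P[2] = 0x3, P[3] = 0xD, P[4] = 0x0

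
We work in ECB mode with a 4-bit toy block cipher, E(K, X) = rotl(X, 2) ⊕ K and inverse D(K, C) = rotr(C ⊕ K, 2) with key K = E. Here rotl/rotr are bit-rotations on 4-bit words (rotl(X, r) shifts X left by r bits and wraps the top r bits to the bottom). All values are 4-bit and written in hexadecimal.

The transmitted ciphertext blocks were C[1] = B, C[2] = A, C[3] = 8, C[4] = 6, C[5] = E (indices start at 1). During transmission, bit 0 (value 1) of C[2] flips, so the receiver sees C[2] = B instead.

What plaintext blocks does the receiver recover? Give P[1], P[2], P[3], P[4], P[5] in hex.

P[1] = 5, P[2] = 5, P[3] = 9, P[4] = 2, P[5] = 0

ECB decryption: P_i = D(K, C_i).
Only C[2] changed, to B. In ECB, a change in C_i affects only P_i. Decrypting the received ciphertext:
P[1]: D(K, B) = 5.
P[2]: D(K, B) = 5.
P[3]: D(K, 8) = 9.
P[4]: D(K, 6) = 2.
P[5]: D(K, E) = 0.
Blocks that differ from the original plaintext: P[2].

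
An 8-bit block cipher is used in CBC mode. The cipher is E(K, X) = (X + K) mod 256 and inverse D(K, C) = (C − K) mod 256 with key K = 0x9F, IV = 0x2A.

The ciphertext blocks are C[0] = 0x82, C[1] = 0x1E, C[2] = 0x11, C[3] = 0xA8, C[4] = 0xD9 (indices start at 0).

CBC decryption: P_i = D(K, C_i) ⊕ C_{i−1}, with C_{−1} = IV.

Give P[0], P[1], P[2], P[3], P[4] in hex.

P[0] = 0xC9, P[1] = 0xFD, P[2] = 0x6C, P[3] = 0x18, P[4] = 0x92

P[0]: D(K, 0x82) = 0xE3; 0xE3 ⊕ 0x2A = 0xC9.
P[1]: D(K, 0x1E) = 0x7F; 0x7F ⊕ 0x82 = 0xFD.
P[2]: D(K, 0x11) = 0x72; 0x72 ⊕ 0x1E = 0x6C.
P[3]: D(K, 0xA8) = 0x09; 0x09 ⊕ 0x11 = 0x18.
P[4]: D(K, 0xD9) = 0x3A; 0x3A ⊕ 0xA8 = 0x92.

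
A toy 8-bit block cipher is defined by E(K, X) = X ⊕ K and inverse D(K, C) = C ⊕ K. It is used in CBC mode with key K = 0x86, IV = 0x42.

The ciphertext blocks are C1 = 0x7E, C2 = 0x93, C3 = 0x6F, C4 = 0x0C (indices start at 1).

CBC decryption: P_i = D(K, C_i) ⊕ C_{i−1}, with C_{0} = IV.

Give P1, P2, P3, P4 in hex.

P1: D(K, 0x7E) = 0xF8; 0xF8 ⊕ 0x42 = 0xBA.
P2: D(K, 0x93) = 0x15; 0x15 ⊕ 0x7E = 0x6B.
P3: D(K, 0x6F) = 0xE9; 0xE9 ⊕ 0x93 = 0x7A.
P4: D(K, 0x0C) = 0x8A; 0x8A ⊕ 0x6F = 0xE5.

P1 = 0xBA, P2 = 0x6B, P3 = 0x7A, P4 = 0xE5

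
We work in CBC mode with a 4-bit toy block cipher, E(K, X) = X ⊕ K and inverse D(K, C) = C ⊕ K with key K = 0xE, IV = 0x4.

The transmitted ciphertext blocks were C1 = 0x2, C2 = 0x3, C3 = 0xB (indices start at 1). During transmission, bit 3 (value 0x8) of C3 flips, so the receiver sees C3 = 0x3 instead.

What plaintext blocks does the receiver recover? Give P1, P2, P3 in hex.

CBC decryption: P_i = D(K, C_i) ⊕ C_{i−1}, with C_{0} = IV.
Only C3 changed, to 0x3. In CBC, a change in C_i garbles P_i and flips the same bit in P_{i+1}. Decrypting the received ciphertext:
P1: D(K, 0x2) = 0xC; 0xC ⊕ 0x4 = 0x8.
P2: D(K, 0x3) = 0xD; 0xD ⊕ 0x2 = 0xF.
P3: D(K, 0x3) = 0xD; 0xD ⊕ 0x3 = 0xE.
Blocks that differ from the original plaintext: P3.

P1 = 0x8, P2 = 0xF, P3 = 0xE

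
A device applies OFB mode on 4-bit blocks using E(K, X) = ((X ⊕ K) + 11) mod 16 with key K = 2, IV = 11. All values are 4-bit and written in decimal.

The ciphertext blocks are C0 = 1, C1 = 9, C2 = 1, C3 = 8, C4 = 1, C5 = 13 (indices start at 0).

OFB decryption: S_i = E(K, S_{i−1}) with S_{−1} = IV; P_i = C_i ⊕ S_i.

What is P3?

P0: S = E(K, 11) = 4; 1 ⊕ 4 = 5.
P1: S = E(K, 4) = 1; 9 ⊕ 1 = 8.
P2: S = E(K, 1) = 14; 1 ⊕ 14 = 15.
P3: S = E(K, 14) = 7; 8 ⊕ 7 = 15.

P3 = 15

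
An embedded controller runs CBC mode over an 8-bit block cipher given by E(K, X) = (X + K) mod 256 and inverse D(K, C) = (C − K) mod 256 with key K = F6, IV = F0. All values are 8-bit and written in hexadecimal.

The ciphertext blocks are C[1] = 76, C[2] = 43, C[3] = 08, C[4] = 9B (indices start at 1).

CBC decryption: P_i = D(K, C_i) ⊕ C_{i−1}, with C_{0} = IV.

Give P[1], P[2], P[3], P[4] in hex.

P[1] = 70, P[2] = 3B, P[3] = 51, P[4] = AD

P[1]: D(K, 76) = 80; 80 ⊕ F0 = 70.
P[2]: D(K, 43) = 4D; 4D ⊕ 76 = 3B.
P[3]: D(K, 08) = 12; 12 ⊕ 43 = 51.
P[4]: D(K, 9B) = A5; A5 ⊕ 08 = AD.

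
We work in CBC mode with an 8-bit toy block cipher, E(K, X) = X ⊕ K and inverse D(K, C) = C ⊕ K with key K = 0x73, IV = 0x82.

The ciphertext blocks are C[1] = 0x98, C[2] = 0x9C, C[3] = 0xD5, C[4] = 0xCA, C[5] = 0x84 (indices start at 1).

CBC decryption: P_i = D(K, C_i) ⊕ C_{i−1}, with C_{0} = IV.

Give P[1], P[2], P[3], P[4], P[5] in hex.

P[1] = 0x69, P[2] = 0x77, P[3] = 0x3A, P[4] = 0x6C, P[5] = 0x3D

P[1]: D(K, 0x98) = 0xEB; 0xEB ⊕ 0x82 = 0x69.
P[2]: D(K, 0x9C) = 0xEF; 0xEF ⊕ 0x98 = 0x77.
P[3]: D(K, 0xD5) = 0xA6; 0xA6 ⊕ 0x9C = 0x3A.
P[4]: D(K, 0xCA) = 0xB9; 0xB9 ⊕ 0xD5 = 0x6C.
P[5]: D(K, 0x84) = 0xF7; 0xF7 ⊕ 0xCA = 0x3D.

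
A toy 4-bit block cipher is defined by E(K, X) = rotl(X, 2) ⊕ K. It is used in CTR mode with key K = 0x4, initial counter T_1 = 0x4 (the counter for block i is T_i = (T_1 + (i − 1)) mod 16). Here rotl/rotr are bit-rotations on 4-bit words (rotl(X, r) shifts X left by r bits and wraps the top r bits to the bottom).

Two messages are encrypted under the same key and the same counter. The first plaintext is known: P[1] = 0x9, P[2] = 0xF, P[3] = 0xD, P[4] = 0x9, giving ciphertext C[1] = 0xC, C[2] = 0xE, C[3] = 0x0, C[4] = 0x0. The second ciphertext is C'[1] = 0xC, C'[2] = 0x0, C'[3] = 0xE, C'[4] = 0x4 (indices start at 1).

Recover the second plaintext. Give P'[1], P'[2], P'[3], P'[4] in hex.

P'[1] = 0x9, P'[2] = 0x1, P'[3] = 0x3, P'[4] = 0xD

In CTR with a reused counter, both messages share the same keystream S_i, so C_i ⊕ C'_i = P_i ⊕ P'_i and thus P'_i = P_i ⊕ C_i ⊕ C'_i.
P'[1]: 0x9 ⊕ 0xC ⊕ 0xC = 0x9.
P'[2]: 0xF ⊕ 0xE ⊕ 0x0 = 0x1.
P'[3]: 0xD ⊕ 0x0 ⊕ 0xE = 0x3.
P'[4]: 0x9 ⊕ 0x0 ⊕ 0x4 = 0xD.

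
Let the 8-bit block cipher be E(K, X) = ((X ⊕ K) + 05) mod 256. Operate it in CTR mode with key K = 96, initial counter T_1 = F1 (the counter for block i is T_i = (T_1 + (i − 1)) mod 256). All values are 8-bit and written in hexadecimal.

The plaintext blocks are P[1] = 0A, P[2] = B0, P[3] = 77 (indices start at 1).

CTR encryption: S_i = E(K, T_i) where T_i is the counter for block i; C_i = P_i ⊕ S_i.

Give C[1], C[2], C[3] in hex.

C[1]: T = F1, S = E(K, T) = 6C; 0A ⊕ 6C = 66.
C[2]: T = F2, S = E(K, T) = 69; B0 ⊕ 69 = D9.
C[3]: T = F3, S = E(K, T) = 6A; 77 ⊕ 6A = 1D.

C[1] = 66, C[2] = D9, C[3] = 1D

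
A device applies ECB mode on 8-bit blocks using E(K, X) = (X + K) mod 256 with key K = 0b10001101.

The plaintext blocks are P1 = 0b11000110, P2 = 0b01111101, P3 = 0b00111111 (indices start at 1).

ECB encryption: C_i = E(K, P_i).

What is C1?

C1: E(K, 0b11000110) = 0b01010011.

C1 = 0b01010011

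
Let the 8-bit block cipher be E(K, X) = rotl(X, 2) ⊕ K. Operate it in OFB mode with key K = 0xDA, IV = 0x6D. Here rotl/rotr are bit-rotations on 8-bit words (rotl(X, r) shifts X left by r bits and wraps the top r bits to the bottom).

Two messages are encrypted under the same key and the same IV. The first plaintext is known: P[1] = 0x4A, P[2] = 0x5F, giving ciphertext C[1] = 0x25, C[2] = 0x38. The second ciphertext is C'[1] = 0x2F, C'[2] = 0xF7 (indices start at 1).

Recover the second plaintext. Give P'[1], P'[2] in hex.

In OFB with a reused IV, both messages share the same keystream S_i, so C_i ⊕ C'_i = P_i ⊕ P'_i and thus P'_i = P_i ⊕ C_i ⊕ C'_i.
P'[1]: 0x4A ⊕ 0x25 ⊕ 0x2F = 0x40.
P'[2]: 0x5F ⊕ 0x38 ⊕ 0xF7 = 0x90.

P'[1] = 0x40, P'[2] = 0x90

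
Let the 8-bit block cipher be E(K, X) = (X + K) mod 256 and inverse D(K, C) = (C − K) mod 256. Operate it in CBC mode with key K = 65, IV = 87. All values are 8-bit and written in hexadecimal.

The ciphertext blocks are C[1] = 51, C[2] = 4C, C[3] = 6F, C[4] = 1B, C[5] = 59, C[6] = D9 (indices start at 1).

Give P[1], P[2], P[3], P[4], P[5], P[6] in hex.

CBC decryption: P_i = D(K, C_i) ⊕ C_{i−1}, with C_{0} = IV.
P[1]: D(K, 51) = EC; EC ⊕ 87 = 6B.
P[2]: D(K, 4C) = E7; E7 ⊕ 51 = B6.
P[3]: D(K, 6F) = 0A; 0A ⊕ 4C = 46.
P[4]: D(K, 1B) = B6; B6 ⊕ 6F = D9.
P[5]: D(K, 59) = F4; F4 ⊕ 1B = EF.
P[6]: D(K, D9) = 74; 74 ⊕ 59 = 2D.

P[1] = 6B, P[2] = B6, P[3] = 46, P[4] = D9, P[5] = EF, P[6] = 2D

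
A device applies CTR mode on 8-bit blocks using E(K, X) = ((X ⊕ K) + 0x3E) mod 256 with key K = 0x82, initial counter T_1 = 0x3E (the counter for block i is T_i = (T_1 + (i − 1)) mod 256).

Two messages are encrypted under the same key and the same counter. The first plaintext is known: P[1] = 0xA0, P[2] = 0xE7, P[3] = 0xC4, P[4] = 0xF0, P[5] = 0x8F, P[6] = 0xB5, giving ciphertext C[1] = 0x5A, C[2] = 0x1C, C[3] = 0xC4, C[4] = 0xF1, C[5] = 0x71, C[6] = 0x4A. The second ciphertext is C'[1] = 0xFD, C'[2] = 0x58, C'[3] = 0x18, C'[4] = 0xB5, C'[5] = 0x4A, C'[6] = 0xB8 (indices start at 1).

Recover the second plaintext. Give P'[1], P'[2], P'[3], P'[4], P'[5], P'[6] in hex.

In CTR with a reused counter, both messages share the same keystream S_i, so C_i ⊕ C'_i = P_i ⊕ P'_i and thus P'_i = P_i ⊕ C_i ⊕ C'_i.
P'[1]: 0xA0 ⊕ 0x5A ⊕ 0xFD = 0x07.
P'[2]: 0xE7 ⊕ 0x1C ⊕ 0x58 = 0xA3.
P'[3]: 0xC4 ⊕ 0xC4 ⊕ 0x18 = 0x18.
P'[4]: 0xF0 ⊕ 0xF1 ⊕ 0xB5 = 0xB4.
P'[5]: 0x8F ⊕ 0x71 ⊕ 0x4A = 0xB4.
P'[6]: 0xB5 ⊕ 0x4A ⊕ 0xB8 = 0x47.

P'[1] = 0x07, P'[2] = 0xA3, P'[3] = 0x18, P'[4] = 0xB4, P'[5] = 0xB4, P'[6] = 0x47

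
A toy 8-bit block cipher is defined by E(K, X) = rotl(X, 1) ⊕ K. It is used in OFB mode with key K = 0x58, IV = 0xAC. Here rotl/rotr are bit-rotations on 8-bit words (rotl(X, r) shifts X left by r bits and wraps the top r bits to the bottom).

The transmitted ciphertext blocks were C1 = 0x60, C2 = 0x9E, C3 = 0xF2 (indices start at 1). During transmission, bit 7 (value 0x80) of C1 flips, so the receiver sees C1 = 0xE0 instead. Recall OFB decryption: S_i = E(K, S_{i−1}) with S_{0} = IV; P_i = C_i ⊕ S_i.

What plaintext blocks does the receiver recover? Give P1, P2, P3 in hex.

Only C1 changed, to 0xE0. In OFB, a change in C_i flips the same bit in P_i only; the keystream is unaffected. Decrypting the received ciphertext:
P1: S = E(K, 0xAC) = 0x01; 0xE0 ⊕ 0x01 = 0xE1.
P2: S = E(K, 0x01) = 0x5A; 0x9E ⊕ 0x5A = 0xC4.
P3: S = E(K, 0x5A) = 0xEC; 0xF2 ⊕ 0xEC = 0x1E.
Blocks that differ from the original plaintext: P1.

P1 = 0xE1, P2 = 0xC4, P3 = 0x1E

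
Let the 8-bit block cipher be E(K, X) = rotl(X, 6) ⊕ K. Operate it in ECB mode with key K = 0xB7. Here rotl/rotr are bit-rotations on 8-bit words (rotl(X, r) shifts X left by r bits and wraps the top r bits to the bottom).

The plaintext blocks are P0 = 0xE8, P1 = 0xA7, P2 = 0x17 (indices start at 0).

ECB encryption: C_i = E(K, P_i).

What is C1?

C1 = 0x5E

C1: E(K, 0xA7) = 0x5E.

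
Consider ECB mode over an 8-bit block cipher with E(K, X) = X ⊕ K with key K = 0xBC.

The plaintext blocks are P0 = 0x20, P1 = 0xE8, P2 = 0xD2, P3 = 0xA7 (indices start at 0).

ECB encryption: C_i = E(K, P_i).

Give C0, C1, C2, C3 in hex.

C0: E(K, 0x20) = 0x9C.
C1: E(K, 0xE8) = 0x54.
C2: E(K, 0xD2) = 0x6E.
C3: E(K, 0xA7) = 0x1B.

C0 = 0x9C, C1 = 0x54, C2 = 0x6E, C3 = 0x1B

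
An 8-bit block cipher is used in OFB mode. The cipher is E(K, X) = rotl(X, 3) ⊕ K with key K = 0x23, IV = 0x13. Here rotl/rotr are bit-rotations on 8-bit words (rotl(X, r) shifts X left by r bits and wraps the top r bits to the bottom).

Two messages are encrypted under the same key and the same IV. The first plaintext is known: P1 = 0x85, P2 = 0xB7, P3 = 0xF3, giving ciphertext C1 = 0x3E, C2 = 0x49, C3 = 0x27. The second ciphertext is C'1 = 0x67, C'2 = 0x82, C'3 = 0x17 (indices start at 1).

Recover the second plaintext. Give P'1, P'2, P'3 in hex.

P'1 = 0xDC, P'2 = 0x7C, P'3 = 0xC3

In OFB with a reused IV, both messages share the same keystream S_i, so C_i ⊕ C'_i = P_i ⊕ P'_i and thus P'_i = P_i ⊕ C_i ⊕ C'_i.
P'1: 0x85 ⊕ 0x3E ⊕ 0x67 = 0xDC.
P'2: 0xB7 ⊕ 0x49 ⊕ 0x82 = 0x7C.
P'3: 0xF3 ⊕ 0x27 ⊕ 0x17 = 0xC3.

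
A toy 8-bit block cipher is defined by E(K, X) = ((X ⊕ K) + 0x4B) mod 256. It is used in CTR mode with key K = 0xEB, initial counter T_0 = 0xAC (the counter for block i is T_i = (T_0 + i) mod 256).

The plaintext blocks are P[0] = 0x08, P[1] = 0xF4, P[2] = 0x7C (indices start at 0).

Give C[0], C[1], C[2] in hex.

CTR encryption: S_i = E(K, T_i) where T_i is the counter for block i; C_i = P_i ⊕ S_i.
C[0]: T = 0xAC, S = E(K, T) = 0x92; 0x08 ⊕ 0x92 = 0x9A.
C[1]: T = 0xAD, S = E(K, T) = 0x91; 0xF4 ⊕ 0x91 = 0x65.
C[2]: T = 0xAE, S = E(K, T) = 0x90; 0x7C ⊕ 0x90 = 0xEC.

C[0] = 0x9A, C[1] = 0x65, C[2] = 0xEC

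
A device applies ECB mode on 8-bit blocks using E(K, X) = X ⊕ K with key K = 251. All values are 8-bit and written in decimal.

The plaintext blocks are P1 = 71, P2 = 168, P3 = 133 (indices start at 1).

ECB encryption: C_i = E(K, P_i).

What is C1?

C1: E(K, 71) = 188.

C1 = 188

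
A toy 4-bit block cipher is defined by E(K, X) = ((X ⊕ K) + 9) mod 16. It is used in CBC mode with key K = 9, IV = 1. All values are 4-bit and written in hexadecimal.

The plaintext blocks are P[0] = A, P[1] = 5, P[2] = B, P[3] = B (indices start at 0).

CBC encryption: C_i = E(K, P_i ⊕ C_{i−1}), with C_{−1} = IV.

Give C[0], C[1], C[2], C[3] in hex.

C[0]: P[0] ⊕ 1 = B; E(K, B) = B.
C[1]: P[1] ⊕ B = E; E(K, E) = 0.
C[2]: P[2] ⊕ 0 = B; E(K, B) = B.
C[3]: P[3] ⊕ B = 0; E(K, 0) = 2.

C[0] = B, C[1] = 0, C[2] = B, C[3] = 2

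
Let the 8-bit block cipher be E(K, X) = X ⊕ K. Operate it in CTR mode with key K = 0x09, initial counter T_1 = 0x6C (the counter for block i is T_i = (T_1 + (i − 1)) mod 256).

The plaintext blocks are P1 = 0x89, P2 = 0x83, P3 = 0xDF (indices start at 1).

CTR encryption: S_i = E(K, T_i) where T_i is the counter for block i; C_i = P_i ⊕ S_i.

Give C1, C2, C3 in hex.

C1: T = 0x6C, S = E(K, T) = 0x65; 0x89 ⊕ 0x65 = 0xEC.
C2: T = 0x6D, S = E(K, T) = 0x64; 0x83 ⊕ 0x64 = 0xE7.
C3: T = 0x6E, S = E(K, T) = 0x67; 0xDF ⊕ 0x67 = 0xB8.

C1 = 0xEC, C2 = 0xE7, C3 = 0xB8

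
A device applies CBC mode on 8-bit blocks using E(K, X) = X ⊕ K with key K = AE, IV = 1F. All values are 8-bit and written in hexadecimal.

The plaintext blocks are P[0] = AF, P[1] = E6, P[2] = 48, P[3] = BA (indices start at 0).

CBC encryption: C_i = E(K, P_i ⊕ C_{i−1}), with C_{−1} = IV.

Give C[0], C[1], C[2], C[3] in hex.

C[0]: P[0] ⊕ 1F = B0; E(K, B0) = 1E.
C[1]: P[1] ⊕ 1E = F8; E(K, F8) = 56.
C[2]: P[2] ⊕ 56 = 1E; E(K, 1E) = B0.
C[3]: P[3] ⊕ B0 = 0A; E(K, 0A) = A4.

C[0] = 1E, C[1] = 56, C[2] = B0, C[3] = A4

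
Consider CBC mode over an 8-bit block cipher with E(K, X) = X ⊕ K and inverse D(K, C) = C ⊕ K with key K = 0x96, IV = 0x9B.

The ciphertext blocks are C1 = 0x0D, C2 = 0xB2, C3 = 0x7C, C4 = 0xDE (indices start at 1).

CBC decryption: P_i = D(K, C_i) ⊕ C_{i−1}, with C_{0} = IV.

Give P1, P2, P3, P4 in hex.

P1: D(K, 0x0D) = 0x9B; 0x9B ⊕ 0x9B = 0x00.
P2: D(K, 0xB2) = 0x24; 0x24 ⊕ 0x0D = 0x29.
P3: D(K, 0x7C) = 0xEA; 0xEA ⊕ 0xB2 = 0x58.
P4: D(K, 0xDE) = 0x48; 0x48 ⊕ 0x7C = 0x34.

P1 = 0x00, P2 = 0x29, P3 = 0x58, P4 = 0x34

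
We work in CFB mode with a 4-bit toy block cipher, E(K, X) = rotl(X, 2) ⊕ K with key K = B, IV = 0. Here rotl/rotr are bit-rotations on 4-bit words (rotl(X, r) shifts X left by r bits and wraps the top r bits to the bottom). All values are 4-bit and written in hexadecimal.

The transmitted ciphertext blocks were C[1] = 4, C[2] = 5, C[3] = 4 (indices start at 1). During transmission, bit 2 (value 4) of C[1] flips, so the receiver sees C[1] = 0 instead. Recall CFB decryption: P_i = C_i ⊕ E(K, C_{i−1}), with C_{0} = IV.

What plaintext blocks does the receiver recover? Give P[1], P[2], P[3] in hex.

Only C[1] changed, to 0. In CFB, a change in C_i flips the same bit in P_i and garbles P_{i+1}. Decrypting the received ciphertext:
P[1]: E(K, 0) = B; 0 ⊕ B = B.
P[2]: E(K, 0) = B; 5 ⊕ B = E.
P[3]: E(K, 5) = E; 4 ⊕ E = A.
Blocks that differ from the original plaintext: P[1], P[2].

P[1] = B, P[2] = E, P[3] = A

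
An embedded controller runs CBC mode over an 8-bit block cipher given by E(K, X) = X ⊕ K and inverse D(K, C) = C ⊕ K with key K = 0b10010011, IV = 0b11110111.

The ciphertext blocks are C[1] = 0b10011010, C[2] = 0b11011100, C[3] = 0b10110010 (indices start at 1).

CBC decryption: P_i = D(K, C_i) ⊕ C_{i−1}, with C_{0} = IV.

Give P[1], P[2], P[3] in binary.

P[1]: D(K, 0b10011010) = 0b00001001; 0b00001001 ⊕ 0b11110111 = 0b11111110.
P[2]: D(K, 0b11011100) = 0b01001111; 0b01001111 ⊕ 0b10011010 = 0b11010101.
P[3]: D(K, 0b10110010) = 0b00100001; 0b00100001 ⊕ 0b11011100 = 0b11111101.

P[1] = 0b11111110, P[2] = 0b11010101, P[3] = 0b11111101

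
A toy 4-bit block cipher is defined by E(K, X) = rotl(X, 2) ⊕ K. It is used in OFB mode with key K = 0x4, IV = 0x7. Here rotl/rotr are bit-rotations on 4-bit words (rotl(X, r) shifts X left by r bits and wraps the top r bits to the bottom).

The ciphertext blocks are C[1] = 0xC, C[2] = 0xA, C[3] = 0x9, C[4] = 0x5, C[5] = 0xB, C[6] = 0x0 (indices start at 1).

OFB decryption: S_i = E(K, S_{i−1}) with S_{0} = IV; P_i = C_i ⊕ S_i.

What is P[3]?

P[1]: S = E(K, 0x7) = 0x9; 0xC ⊕ 0x9 = 0x5.
P[2]: S = E(K, 0x9) = 0x2; 0xA ⊕ 0x2 = 0x8.
P[3]: S = E(K, 0x2) = 0xC; 0x9 ⊕ 0xC = 0x5.

P[3] = 0x5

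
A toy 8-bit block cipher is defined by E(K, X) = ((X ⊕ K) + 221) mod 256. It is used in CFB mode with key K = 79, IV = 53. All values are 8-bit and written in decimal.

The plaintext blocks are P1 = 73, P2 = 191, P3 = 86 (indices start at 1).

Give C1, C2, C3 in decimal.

CFB encryption: C_i = P_i ⊕ E(K, C_{i−1}), with C_{0} = IV.
C1: E(K, 53) = 87; 73 ⊕ 87 = 30.
C2: E(K, 30) = 46; 191 ⊕ 46 = 145.
C3: E(K, 145) = 187; 86 ⊕ 187 = 237.

C1 = 30, C2 = 145, C3 = 237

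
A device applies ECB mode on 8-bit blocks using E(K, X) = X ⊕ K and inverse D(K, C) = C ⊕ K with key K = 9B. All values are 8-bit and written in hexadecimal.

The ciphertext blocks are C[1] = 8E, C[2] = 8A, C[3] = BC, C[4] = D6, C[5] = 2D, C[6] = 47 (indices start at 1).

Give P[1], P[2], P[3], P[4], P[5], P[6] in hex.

P[1] = 15, P[2] = 11, P[3] = 27, P[4] = 4D, P[5] = B6, P[6] = DC

ECB decryption: P_i = D(K, C_i).
P[1]: D(K, 8E) = 15.
P[2]: D(K, 8A) = 11.
P[3]: D(K, BC) = 27.
P[4]: D(K, D6) = 4D.
P[5]: D(K, 2D) = B6.
P[6]: D(K, 47) = DC.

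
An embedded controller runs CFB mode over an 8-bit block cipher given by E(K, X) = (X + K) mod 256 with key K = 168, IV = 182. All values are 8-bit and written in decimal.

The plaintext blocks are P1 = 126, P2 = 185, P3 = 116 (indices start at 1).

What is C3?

C3 = 109

CFB encryption: C_i = P_i ⊕ E(K, C_{i−1}), with C_{0} = IV.
C1: E(K, 182) = 94; 126 ⊕ 94 = 32.
C2: E(K, 32) = 200; 185 ⊕ 200 = 113.
C3: E(K, 113) = 25; 116 ⊕ 25 = 109.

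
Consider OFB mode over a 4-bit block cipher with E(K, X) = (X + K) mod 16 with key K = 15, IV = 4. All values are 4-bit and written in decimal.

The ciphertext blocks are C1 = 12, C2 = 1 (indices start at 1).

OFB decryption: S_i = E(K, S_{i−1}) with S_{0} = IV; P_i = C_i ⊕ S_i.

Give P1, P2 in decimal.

P1: S = E(K, 4) = 3; 12 ⊕ 3 = 15.
P2: S = E(K, 3) = 2; 1 ⊕ 2 = 3.

P1 = 15, P2 = 3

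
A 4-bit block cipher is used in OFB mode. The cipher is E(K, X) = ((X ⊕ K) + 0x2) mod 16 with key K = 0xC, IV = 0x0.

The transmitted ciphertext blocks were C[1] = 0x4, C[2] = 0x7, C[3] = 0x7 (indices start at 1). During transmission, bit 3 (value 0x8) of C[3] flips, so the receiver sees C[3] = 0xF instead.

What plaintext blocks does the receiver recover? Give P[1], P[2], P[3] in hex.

P[1] = 0xA, P[2] = 0x3, P[3] = 0x5

OFB decryption: S_i = E(K, S_{i−1}) with S_{0} = IV; P_i = C_i ⊕ S_i.
Only C[3] changed, to 0xF. In OFB, a change in C_i flips the same bit in P_i only; the keystream is unaffected. Decrypting the received ciphertext:
P[1]: S = E(K, 0x0) = 0xE; 0x4 ⊕ 0xE = 0xA.
P[2]: S = E(K, 0xE) = 0x4; 0x7 ⊕ 0x4 = 0x3.
P[3]: S = E(K, 0x4) = 0xA; 0xF ⊕ 0xA = 0x5.
Blocks that differ from the original plaintext: P[3].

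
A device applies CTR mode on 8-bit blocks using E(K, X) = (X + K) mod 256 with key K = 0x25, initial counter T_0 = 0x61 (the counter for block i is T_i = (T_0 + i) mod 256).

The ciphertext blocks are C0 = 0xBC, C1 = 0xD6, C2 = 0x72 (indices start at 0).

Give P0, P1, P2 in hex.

CTR decryption: S_i = E(K, T_i) where T_i is the counter for block i; P_i = C_i ⊕ S_i.
P0: T = 0x61, S = E(K, T) = 0x86; 0xBC ⊕ 0x86 = 0x3A.
P1: T = 0x62, S = E(K, T) = 0x87; 0xD6 ⊕ 0x87 = 0x51.
P2: T = 0x63, S = E(K, T) = 0x88; 0x72 ⊕ 0x88 = 0xFA.

P0 = 0x3A, P1 = 0x51, P2 = 0xFA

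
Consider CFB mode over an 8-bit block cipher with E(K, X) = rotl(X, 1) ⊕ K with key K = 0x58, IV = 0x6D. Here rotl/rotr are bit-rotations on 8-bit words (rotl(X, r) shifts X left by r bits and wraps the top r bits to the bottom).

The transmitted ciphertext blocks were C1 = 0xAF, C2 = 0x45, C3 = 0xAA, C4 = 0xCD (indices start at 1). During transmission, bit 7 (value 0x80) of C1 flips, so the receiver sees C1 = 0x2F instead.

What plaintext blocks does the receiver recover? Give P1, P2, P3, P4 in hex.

P1 = 0xAD, P2 = 0x43, P3 = 0x78, P4 = 0xC0

CFB decryption: P_i = C_i ⊕ E(K, C_{i−1}), with C_{0} = IV.
Only C1 changed, to 0x2F. In CFB, a change in C_i flips the same bit in P_i and garbles P_{i+1}. Decrypting the received ciphertext:
P1: E(K, 0x6D) = 0x82; 0x2F ⊕ 0x82 = 0xAD.
P2: E(K, 0x2F) = 0x06; 0x45 ⊕ 0x06 = 0x43.
P3: E(K, 0x45) = 0xD2; 0xAA ⊕ 0xD2 = 0x78.
P4: E(K, 0xAA) = 0x0D; 0xCD ⊕ 0x0D = 0xC0.
Blocks that differ from the original plaintext: P1, P2.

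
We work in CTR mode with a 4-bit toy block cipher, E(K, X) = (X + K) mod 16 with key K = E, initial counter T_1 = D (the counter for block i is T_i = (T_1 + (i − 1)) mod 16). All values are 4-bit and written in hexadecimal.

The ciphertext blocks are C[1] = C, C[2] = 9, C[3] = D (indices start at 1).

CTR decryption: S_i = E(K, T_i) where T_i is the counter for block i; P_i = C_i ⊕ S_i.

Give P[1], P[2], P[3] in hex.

P[1] = 7, P[2] = 5, P[3] = 0

P[1]: T = D, S = E(K, T) = B; C ⊕ B = 7.
P[2]: T = E, S = E(K, T) = C; 9 ⊕ C = 5.
P[3]: T = F, S = E(K, T) = D; D ⊕ D = 0.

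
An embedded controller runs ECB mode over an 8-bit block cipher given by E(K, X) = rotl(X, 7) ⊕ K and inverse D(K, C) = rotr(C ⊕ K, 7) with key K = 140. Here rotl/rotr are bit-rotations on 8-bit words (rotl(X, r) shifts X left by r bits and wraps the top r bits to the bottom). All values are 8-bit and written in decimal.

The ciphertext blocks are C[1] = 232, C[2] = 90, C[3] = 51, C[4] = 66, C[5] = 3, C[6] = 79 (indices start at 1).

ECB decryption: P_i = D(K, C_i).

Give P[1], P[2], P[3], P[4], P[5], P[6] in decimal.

P[1] = 200, P[2] = 173, P[3] = 127, P[4] = 157, P[5] = 31, P[6] = 135

P[1]: D(K, 232) = 200.
P[2]: D(K, 90) = 173.
P[3]: D(K, 51) = 127.
P[4]: D(K, 66) = 157.
P[5]: D(K, 3) = 31.
P[6]: D(K, 79) = 135.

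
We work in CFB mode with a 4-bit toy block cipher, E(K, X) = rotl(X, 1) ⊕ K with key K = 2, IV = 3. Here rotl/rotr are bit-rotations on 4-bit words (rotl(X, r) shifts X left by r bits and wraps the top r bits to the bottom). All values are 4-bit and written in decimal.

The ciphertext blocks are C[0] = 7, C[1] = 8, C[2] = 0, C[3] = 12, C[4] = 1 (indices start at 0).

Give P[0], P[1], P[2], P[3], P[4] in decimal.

P[0] = 3, P[1] = 4, P[2] = 3, P[3] = 14, P[4] = 10

CFB decryption: P_i = C_i ⊕ E(K, C_{i−1}), with C_{−1} = IV.
P[0]: E(K, 3) = 4; 7 ⊕ 4 = 3.
P[1]: E(K, 7) = 12; 8 ⊕ 12 = 4.
P[2]: E(K, 8) = 3; 0 ⊕ 3 = 3.
P[3]: E(K, 0) = 2; 12 ⊕ 2 = 14.
P[4]: E(K, 12) = 11; 1 ⊕ 11 = 10.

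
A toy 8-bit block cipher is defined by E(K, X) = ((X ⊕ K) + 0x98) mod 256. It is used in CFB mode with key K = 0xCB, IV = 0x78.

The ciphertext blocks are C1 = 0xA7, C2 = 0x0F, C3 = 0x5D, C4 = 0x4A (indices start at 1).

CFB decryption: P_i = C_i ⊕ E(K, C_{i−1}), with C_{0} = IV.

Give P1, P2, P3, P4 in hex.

P1 = 0xEC, P2 = 0x0B, P3 = 0x01, P4 = 0x64

P1: E(K, 0x78) = 0x4B; 0xA7 ⊕ 0x4B = 0xEC.
P2: E(K, 0xA7) = 0x04; 0x0F ⊕ 0x04 = 0x0B.
P3: E(K, 0x0F) = 0x5C; 0x5D ⊕ 0x5C = 0x01.
P4: E(K, 0x5D) = 0x2E; 0x4A ⊕ 0x2E = 0x64.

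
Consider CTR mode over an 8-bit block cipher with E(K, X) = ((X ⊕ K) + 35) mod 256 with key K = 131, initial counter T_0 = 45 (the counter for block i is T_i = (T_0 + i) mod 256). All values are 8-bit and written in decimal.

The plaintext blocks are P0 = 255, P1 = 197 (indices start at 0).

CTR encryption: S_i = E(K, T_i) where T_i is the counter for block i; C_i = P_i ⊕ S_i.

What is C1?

C0: T = 45, S = E(K, T) = 209; 255 ⊕ 209 = 46.
C1: T = 46, S = E(K, T) = 208; 197 ⊕ 208 = 21.

C1 = 21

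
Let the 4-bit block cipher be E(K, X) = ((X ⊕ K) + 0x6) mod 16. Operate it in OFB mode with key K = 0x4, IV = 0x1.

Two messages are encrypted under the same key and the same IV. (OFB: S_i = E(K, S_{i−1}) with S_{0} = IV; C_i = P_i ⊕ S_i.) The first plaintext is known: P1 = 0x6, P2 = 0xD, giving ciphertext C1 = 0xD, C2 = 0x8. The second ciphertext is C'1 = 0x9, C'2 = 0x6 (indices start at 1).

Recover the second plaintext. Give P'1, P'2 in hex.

In OFB with a reused IV, both messages share the same keystream S_i, so C_i ⊕ C'_i = P_i ⊕ P'_i and thus P'_i = P_i ⊕ C_i ⊕ C'_i.
P'1: 0x6 ⊕ 0xD ⊕ 0x9 = 0x2.
P'2: 0xD ⊕ 0x8 ⊕ 0x6 = 0x3.

P'1 = 0x2, P'2 = 0x3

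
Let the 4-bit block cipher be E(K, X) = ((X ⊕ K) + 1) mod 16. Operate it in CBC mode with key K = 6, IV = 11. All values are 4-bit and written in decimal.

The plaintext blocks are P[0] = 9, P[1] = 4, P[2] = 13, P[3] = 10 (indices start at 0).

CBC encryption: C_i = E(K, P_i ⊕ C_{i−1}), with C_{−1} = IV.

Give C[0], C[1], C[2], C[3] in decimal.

C[0] = 5, C[1] = 8, C[2] = 4, C[3] = 9

C[0]: P[0] ⊕ 11 = 2; E(K, 2) = 5.
C[1]: P[1] ⊕ 5 = 1; E(K, 1) = 8.
C[2]: P[2] ⊕ 8 = 5; E(K, 5) = 4.
C[3]: P[3] ⊕ 4 = 14; E(K, 14) = 9.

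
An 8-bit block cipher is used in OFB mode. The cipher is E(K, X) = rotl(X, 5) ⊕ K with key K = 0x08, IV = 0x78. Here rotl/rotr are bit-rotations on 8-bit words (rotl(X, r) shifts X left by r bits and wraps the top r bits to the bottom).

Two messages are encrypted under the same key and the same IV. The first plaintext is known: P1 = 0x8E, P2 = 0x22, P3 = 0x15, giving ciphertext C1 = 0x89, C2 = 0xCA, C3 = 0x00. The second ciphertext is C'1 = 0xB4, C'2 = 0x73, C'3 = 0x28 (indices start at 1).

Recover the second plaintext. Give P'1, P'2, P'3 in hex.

In OFB with a reused IV, both messages share the same keystream S_i, so C_i ⊕ C'_i = P_i ⊕ P'_i and thus P'_i = P_i ⊕ C_i ⊕ C'_i.
P'1: 0x8E ⊕ 0x89 ⊕ 0xB4 = 0xB3.
P'2: 0x22 ⊕ 0xCA ⊕ 0x73 = 0x9B.
P'3: 0x15 ⊕ 0x00 ⊕ 0x28 = 0x3D.

P'1 = 0xB3, P'2 = 0x9B, P'3 = 0x3D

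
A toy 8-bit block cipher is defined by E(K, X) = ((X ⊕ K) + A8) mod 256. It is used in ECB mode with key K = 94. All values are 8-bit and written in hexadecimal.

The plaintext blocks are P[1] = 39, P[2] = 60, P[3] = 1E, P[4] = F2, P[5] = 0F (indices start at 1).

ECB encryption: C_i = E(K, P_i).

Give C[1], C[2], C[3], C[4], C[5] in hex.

C[1] = 55, C[2] = 9C, C[3] = 32, C[4] = 0E, C[5] = 43

C[1]: E(K, 39) = 55.
C[2]: E(K, 60) = 9C.
C[3]: E(K, 1E) = 32.
C[4]: E(K, F2) = 0E.
C[5]: E(K, 0F) = 43.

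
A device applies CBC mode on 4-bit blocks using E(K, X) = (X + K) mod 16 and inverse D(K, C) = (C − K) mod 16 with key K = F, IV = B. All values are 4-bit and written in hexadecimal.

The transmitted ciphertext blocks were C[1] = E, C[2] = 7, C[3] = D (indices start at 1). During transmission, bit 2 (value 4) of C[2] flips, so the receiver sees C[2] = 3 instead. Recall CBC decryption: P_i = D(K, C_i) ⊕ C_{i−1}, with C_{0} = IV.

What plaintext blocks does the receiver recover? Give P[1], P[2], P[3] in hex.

Only C[2] changed, to 3. In CBC, a change in C_i garbles P_i and flips the same bit in P_{i+1}. Decrypting the received ciphertext:
P[1]: D(K, E) = F; F ⊕ B = 4.
P[2]: D(K, 3) = 4; 4 ⊕ E = A.
P[3]: D(K, D) = E; E ⊕ 3 = D.
Blocks that differ from the original plaintext: P[2], P[3].

P[1] = 4, P[2] = A, P[3] = D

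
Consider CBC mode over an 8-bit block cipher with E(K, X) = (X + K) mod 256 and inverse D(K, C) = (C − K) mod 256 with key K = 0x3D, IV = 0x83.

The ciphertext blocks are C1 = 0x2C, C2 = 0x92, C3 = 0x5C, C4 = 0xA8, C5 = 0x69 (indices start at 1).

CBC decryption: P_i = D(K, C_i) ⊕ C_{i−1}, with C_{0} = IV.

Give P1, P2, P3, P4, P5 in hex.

P1 = 0x6C, P2 = 0x79, P3 = 0x8D, P4 = 0x37, P5 = 0x84

P1: D(K, 0x2C) = 0xEF; 0xEF ⊕ 0x83 = 0x6C.
P2: D(K, 0x92) = 0x55; 0x55 ⊕ 0x2C = 0x79.
P3: D(K, 0x5C) = 0x1F; 0x1F ⊕ 0x92 = 0x8D.
P4: D(K, 0xA8) = 0x6B; 0x6B ⊕ 0x5C = 0x37.
P5: D(K, 0x69) = 0x2C; 0x2C ⊕ 0xA8 = 0x84.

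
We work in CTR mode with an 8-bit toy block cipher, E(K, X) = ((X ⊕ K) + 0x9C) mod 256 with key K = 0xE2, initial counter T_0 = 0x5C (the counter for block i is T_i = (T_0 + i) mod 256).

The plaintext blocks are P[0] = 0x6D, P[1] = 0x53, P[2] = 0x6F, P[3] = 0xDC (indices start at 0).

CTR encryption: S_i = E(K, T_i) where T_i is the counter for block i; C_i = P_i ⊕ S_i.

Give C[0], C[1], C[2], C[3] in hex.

C[0] = 0x37, C[1] = 0x08, C[2] = 0x37, C[3] = 0x85

C[0]: T = 0x5C, S = E(K, T) = 0x5A; 0x6D ⊕ 0x5A = 0x37.
C[1]: T = 0x5D, S = E(K, T) = 0x5B; 0x53 ⊕ 0x5B = 0x08.
C[2]: T = 0x5E, S = E(K, T) = 0x58; 0x6F ⊕ 0x58 = 0x37.
C[3]: T = 0x5F, S = E(K, T) = 0x59; 0xDC ⊕ 0x59 = 0x85.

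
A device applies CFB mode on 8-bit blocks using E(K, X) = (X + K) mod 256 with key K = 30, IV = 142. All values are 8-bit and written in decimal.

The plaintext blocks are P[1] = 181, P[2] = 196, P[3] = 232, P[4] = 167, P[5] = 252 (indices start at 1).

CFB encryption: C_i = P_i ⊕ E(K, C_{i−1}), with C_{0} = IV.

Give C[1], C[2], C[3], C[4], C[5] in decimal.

C[1] = 25, C[2] = 243, C[3] = 249, C[4] = 176, C[5] = 50

C[1]: E(K, 142) = 172; 181 ⊕ 172 = 25.
C[2]: E(K, 25) = 55; 196 ⊕ 55 = 243.
C[3]: E(K, 243) = 17; 232 ⊕ 17 = 249.
C[4]: E(K, 249) = 23; 167 ⊕ 23 = 176.
C[5]: E(K, 176) = 206; 252 ⊕ 206 = 50.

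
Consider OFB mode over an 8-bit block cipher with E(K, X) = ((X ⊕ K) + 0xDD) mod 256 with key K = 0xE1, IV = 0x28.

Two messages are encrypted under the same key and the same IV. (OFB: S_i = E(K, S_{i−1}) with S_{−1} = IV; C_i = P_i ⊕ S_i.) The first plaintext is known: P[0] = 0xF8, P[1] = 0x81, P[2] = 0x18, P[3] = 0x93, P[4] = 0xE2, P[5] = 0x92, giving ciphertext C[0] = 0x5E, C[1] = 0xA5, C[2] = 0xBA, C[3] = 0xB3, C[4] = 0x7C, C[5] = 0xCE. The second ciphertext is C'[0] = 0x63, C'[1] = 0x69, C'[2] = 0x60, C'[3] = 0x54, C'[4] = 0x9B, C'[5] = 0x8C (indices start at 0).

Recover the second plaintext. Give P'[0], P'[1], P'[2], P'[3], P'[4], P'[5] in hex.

In OFB with a reused IV, both messages share the same keystream S_i, so C_i ⊕ C'_i = P_i ⊕ P'_i and thus P'_i = P_i ⊕ C_i ⊕ C'_i.
P'[0]: 0xF8 ⊕ 0x5E ⊕ 0x63 = 0xC5.
P'[1]: 0x81 ⊕ 0xA5 ⊕ 0x69 = 0x4D.
P'[2]: 0x18 ⊕ 0xBA ⊕ 0x60 = 0xC2.
P'[3]: 0x93 ⊕ 0xB3 ⊕ 0x54 = 0x74.
P'[4]: 0xE2 ⊕ 0x7C ⊕ 0x9B = 0x05.
P'[5]: 0x92 ⊕ 0xCE ⊕ 0x8C = 0xD0.

P'[0] = 0xC5, P'[1] = 0x4D, P'[2] = 0xC2, P'[3] = 0x74, P'[4] = 0x05, P'[5] = 0xD0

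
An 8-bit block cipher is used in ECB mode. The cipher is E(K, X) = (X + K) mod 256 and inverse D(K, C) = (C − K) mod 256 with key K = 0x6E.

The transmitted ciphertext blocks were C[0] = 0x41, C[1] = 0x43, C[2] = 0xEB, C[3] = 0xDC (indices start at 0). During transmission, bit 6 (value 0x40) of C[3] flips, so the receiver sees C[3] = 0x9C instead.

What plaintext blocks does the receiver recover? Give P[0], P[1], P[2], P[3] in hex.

P[0] = 0xD3, P[1] = 0xD5, P[2] = 0x7D, P[3] = 0x2E

ECB decryption: P_i = D(K, C_i).
Only C[3] changed, to 0x9C. In ECB, a change in C_i affects only P_i. Decrypting the received ciphertext:
P[0]: D(K, 0x41) = 0xD3.
P[1]: D(K, 0x43) = 0xD5.
P[2]: D(K, 0xEB) = 0x7D.
P[3]: D(K, 0x9C) = 0x2E.
Blocks that differ from the original plaintext: P[3].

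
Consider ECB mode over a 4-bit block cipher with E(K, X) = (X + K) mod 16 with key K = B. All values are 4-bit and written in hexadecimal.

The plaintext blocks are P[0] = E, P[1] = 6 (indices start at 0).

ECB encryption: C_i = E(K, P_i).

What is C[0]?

C[0]: E(K, E) = 9.

C[0] = 9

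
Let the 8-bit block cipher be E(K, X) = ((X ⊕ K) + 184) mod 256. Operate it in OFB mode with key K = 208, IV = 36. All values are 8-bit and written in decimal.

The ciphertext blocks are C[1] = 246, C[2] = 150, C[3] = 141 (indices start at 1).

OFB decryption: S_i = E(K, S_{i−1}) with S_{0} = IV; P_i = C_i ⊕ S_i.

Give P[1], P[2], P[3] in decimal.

P[1]: S = E(K, 36) = 172; 246 ⊕ 172 = 90.
P[2]: S = E(K, 172) = 52; 150 ⊕ 52 = 162.
P[3]: S = E(K, 52) = 156; 141 ⊕ 156 = 17.

P[1] = 90, P[2] = 162, P[3] = 17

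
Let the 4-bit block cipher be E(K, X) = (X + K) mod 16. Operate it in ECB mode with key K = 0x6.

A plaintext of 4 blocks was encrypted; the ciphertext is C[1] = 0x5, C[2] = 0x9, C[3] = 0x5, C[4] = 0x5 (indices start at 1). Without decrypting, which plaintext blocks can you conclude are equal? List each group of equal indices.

P[1] = P[3] = P[4]

ECB encrypts each block independently with the same key, so equal ciphertext blocks imply equal plaintext blocks.
C[1] = C[3] = C[4] = 0x5, so P[1] = P[3] = P[4].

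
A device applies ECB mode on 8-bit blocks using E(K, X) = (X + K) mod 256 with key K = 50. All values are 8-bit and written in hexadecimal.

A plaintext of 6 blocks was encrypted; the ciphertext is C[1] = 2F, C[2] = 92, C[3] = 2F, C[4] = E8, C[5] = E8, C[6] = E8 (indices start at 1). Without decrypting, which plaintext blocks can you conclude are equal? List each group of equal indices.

P[1] = P[3]; P[4] = P[5] = P[6]

ECB encrypts each block independently with the same key, so equal ciphertext blocks imply equal plaintext blocks.
C[1] = C[3] = 2F, so P[1] = P[3].
C[4] = C[5] = C[6] = E8, so P[4] = P[5] = P[6].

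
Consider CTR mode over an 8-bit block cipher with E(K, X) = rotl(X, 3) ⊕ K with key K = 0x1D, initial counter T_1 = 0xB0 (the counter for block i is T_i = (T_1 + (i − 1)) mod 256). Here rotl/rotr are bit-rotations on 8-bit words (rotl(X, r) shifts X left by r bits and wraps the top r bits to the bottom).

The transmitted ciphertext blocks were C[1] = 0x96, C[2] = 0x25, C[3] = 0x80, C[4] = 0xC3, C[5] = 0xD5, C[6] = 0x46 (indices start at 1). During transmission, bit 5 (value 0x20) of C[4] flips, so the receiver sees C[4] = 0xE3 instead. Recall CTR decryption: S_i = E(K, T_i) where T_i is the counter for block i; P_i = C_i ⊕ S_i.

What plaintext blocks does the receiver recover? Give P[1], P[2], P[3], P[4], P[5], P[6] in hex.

P[1] = 0x0E, P[2] = 0xB5, P[3] = 0x08, P[4] = 0x63, P[5] = 0x6D, P[6] = 0xF6

Only C[4] changed, to 0xE3. In CTR, a change in C_i flips the same bit in P_i only; the keystream is unaffected. Decrypting the received ciphertext:
P[1]: T = 0xB0, S = E(K, T) = 0x98; 0x96 ⊕ 0x98 = 0x0E.
P[2]: T = 0xB1, S = E(K, T) = 0x90; 0x25 ⊕ 0x90 = 0xB5.
P[3]: T = 0xB2, S = E(K, T) = 0x88; 0x80 ⊕ 0x88 = 0x08.
P[4]: T = 0xB3, S = E(K, T) = 0x80; 0xE3 ⊕ 0x80 = 0x63.
P[5]: T = 0xB4, S = E(K, T) = 0xB8; 0xD5 ⊕ 0xB8 = 0x6D.
P[6]: T = 0xB5, S = E(K, T) = 0xB0; 0x46 ⊕ 0xB0 = 0xF6.
Blocks that differ from the original plaintext: P[4].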